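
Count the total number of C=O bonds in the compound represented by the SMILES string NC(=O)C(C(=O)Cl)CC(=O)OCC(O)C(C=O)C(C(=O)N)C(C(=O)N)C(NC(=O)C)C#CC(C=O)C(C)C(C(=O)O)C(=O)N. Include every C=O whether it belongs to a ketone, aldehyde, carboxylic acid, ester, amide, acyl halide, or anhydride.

10

H2NCO: amide, 1 C=O (running total 1).
CH(COCl): acyl halide, 1 C=O (running total 2).
CH2COOCH2: ester, 1 C=O (running total 3).
CH(CHO): aldehyde, 1 C=O (running total 4).
CH(CONH2): amide, 1 C=O (running total 5).
CH(CONH2): amide, 1 C=O (running total 6).
CH(NHCOCH3): amide, 1 C=O (running total 7).
CH(CHO): aldehyde, 1 C=O (running total 8).
CH(COOH): carboxylic acid, 1 C=O (running total 9).
CONH2: amide, 1 C=O (running total 10).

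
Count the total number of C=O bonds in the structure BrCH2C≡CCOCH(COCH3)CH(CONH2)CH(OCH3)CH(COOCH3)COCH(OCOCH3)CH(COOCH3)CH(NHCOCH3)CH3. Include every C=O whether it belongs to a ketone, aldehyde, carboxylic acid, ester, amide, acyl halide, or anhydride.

CO: ketone, 1 C=O (running total 1).
CH(COCH3): ketone, 1 C=O (running total 2).
CH(CONH2): amide, 1 C=O (running total 3).
CH(COOCH3): ester, 1 C=O (running total 4).
CO: ketone, 1 C=O (running total 5).
CH(OCOCH3): ester, 1 C=O (running total 6).
CH(COOCH3): ester, 1 C=O (running total 7).
CH(NHCOCH3): amide, 1 C=O (running total 8).

8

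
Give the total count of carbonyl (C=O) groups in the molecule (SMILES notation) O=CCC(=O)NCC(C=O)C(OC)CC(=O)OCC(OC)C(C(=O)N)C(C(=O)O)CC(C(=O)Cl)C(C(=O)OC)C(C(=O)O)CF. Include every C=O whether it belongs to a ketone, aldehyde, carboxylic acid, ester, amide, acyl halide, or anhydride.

9

OHC: aldehyde, 1 C=O (running total 1).
CH2CONHCH2: amide, 1 C=O (running total 2).
CH(CHO): aldehyde, 1 C=O (running total 3).
CH2COOCH2: ester, 1 C=O (running total 4).
CH(CONH2): amide, 1 C=O (running total 5).
CH(COOH): carboxylic acid, 1 C=O (running total 6).
CH(COCl): acyl halide, 1 C=O (running total 7).
CH(COOCH3): ester, 1 C=O (running total 8).
CH(COOH): carboxylic acid, 1 C=O (running total 9).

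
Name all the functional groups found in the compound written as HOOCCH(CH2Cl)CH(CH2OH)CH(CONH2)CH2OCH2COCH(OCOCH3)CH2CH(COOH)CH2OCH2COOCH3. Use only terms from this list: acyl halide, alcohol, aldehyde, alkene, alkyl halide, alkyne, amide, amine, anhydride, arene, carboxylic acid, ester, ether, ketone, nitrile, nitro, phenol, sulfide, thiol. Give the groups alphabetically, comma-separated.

Taking each segment in turn:
  HOOC: –COOH: carbonyl C bonded to –OH and C → carboxylic acid (the –OH is not a separate alcohol).
  CH(CH2Cl): pendant –CH2X: halogen on sp³ carbon → alkyl halide.
  CH(CH2OH): pendant –CH2OH on an sp³ backbone C → alcohol.
  CH(CONH2): pendant –CONH2: carbonyl C bonded to C and N → amide.
  CH2OCH2: C–O–C with sp³ carbons on both sides and no adjacent C=O → ether.
  CO: –C(=O)– with carbon on both sides → ketone.
  CH(OCOCH3): pendant –OC(=O)CH3: an acyloxy group → ester.
  CH(COOH): pendant –COOH: carbonyl C bonded to C and –OH → carboxylic acid.
  CH2OCH2: C–O–C with sp³ carbons on both sides and no adjacent C=O → ether.
  COOCH3: –C(=O)OCH3: carbonyl C bonded to C and to –OCH3 → ester (not ketone + ether).

alcohol, alkyl halide, amide, carboxylic acid, ester, ether, ketone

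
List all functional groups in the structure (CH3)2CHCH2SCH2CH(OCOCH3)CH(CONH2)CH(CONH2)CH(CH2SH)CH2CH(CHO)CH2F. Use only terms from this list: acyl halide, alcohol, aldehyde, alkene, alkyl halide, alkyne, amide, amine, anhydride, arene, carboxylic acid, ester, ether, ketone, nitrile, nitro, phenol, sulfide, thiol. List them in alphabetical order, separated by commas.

aldehyde, alkyl halide, amide, ester, sulfide, thiol

Working along the chain:
  CH2SCH2: C–S–C linkage → sulfide (thioether).
  CH(OCOCH3): pendant –OC(=O)CH3: an acyloxy group → ester.
  CH(CONH2): pendant –CONH2: carbonyl C bonded to C and N → amide.
  CH(CONH2): pendant –CONH2: carbonyl C bonded to C and N → amide.
  CH(CH2SH): pendant –CH2SH → thiol.
  CH(CHO): pendant –CHO: carbonyl C bonded to C and H → aldehyde.
  CH2F: halogen on an sp³ carbon → alkyl halide.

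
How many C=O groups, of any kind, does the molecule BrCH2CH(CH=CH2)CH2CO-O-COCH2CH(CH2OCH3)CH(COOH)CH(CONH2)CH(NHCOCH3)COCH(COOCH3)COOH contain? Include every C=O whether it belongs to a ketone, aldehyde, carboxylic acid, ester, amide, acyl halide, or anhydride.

8

CH2CO-O-COCH2: anhydride, 2 C=O (running total 2).
CH(COOH): carboxylic acid, 1 C=O (running total 3).
CH(CONH2): amide, 1 C=O (running total 4).
CH(NHCOCH3): amide, 1 C=O (running total 5).
CO: ketone, 1 C=O (running total 6).
CH(COOCH3): ester, 1 C=O (running total 7).
COOH: carboxylic acid, 1 C=O (running total 8).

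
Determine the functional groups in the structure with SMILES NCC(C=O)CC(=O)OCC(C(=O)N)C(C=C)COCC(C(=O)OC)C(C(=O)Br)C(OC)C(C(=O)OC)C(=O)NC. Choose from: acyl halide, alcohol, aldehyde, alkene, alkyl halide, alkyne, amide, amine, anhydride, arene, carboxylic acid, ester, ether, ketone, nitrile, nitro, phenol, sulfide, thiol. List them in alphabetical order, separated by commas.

acyl halide, aldehyde, alkene, amide, amine, ester, ether

Working along the chain:
  H2NCH2: –NH2 on an sp³ carbon with no adjacent C=O → amine.
  CH(CHO): pendant –CHO: carbonyl C bonded to C and H → aldehyde.
  CH2COOCH2: –C(=O)–O–C with C on the carbonyl side → ester.
  CH(CONH2): pendant –CONH2: carbonyl C bonded to C and N → amide.
  CH(CH=CH2): pendant –CH=CH2: C=C double bond → alkene.
  CH2OCH2: C–O–C with sp³ carbons on both sides and no adjacent C=O → ether.
  CH(COOCH3): pendant –COOCH3: carbonyl C bonded to C and –OCH3 → ester.
  CH(COBr): pendant –C(=O)X: carbonyl C bonded to C and halogen → acyl halide.
  CH(OCH3): pendant –OCH3: C–O–C with sp³ C, no adjacent C=O → ether.
  CH(COOCH3): pendant –COOCH3: carbonyl C bonded to C and –OCH3 → ester.
  CONHCH3: –C(=O)NHCH3: carbonyl C bonded to C and to N → amide (the N is not an amine).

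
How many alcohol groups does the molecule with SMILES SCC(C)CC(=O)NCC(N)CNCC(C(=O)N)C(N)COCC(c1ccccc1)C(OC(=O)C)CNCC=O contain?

–SH on an sp³ carbon → thiol.
–C(=O)–N– linkage → amide (the N is not an amine).
–NH2 on an sp³ carbon with no adjacent C=O → amine.
C–N–C with sp³ carbons and no adjacent C=O → amine (secondary).
pendant –CONH2: carbonyl C bonded to C and N → amide.
–NH2 on an sp³ carbon with no adjacent C=O → amine.
C–O–C with sp³ carbons on both sides and no adjacent C=O → ether.
pendant –C6H5: benzene ring → arene.
pendant –OC(=O)CH3: an acyloxy group → ester.
C–N–C with sp³ carbons and no adjacent C=O → amine (secondary).
terminal –CHO: carbonyl C bonded to H and C → aldehyde.
No segment is a alcohol: HSCH2 is thiol, not alcohol; CH2OCH2 is ether, not alcohol; CHO is aldehyde, not alcohol. → 0.

0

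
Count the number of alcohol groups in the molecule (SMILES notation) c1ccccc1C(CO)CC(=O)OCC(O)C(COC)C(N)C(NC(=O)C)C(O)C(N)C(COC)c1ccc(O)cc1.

3

Taking each segment in turn:
  C6H5: C6H5– phenyl ring → arene.
  CH(CH2OH): pendant –CH2OH on an sp³ backbone C → alcohol.
  CH2COOCH2: –C(=O)–O–C with C on the carbonyl side → ester.
  CH(OH): –OH on an sp³ carbon → alcohol (secondary).
  CH(CH2OCH3): pendant –CH2OCH3: C–O–C linkage → ether.
  CH(NH2): –NH2 on an sp³ carbon with no adjacent C=O → amine.
  CH(NHCOCH3): pendant –NHC(=O)CH3: N bonded to a carbonyl → amide (not amine).
  CH(OH): –OH on an sp³ carbon → alcohol (secondary).
  CH(NH2): –NH2 on an sp³ carbon with no adjacent C=O → amine.
  CH(CH2OCH3): pendant –CH2OCH3: C–O–C linkage → ether.
  C6H4OH: –OH attached directly to an aromatic ring → phenol (not alcohol); the ring itself is an arene.
Alcohol appears at: CH(CH2OH), CH(OH), CH(OH) → 3.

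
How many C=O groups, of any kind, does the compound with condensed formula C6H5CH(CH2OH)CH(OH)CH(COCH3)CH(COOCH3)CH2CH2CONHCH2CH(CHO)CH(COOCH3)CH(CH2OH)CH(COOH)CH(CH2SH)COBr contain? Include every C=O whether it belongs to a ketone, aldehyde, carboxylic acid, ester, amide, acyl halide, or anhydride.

CH(COCH3): ketone, 1 C=O (running total 1).
CH(COOCH3): ester, 1 C=O (running total 2).
CH2CONHCH2: amide, 1 C=O (running total 3).
CH(CHO): aldehyde, 1 C=O (running total 4).
CH(COOCH3): ester, 1 C=O (running total 5).
CH(COOH): carboxylic acid, 1 C=O (running total 6).
COBr: acyl halide, 1 C=O (running total 7).

7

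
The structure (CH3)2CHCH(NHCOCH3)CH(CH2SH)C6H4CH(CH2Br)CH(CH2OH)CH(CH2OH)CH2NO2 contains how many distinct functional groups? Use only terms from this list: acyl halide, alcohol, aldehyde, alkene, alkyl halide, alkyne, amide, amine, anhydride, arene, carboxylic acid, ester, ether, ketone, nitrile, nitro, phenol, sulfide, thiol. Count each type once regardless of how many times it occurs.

pendant –NHC(=O)CH3: N bonded to a carbonyl → amide (not amine).
pendant –CH2SH → thiol.
para-disubstituted benzene ring → arene.
pendant –CH2X: halogen on sp³ carbon → alkyl halide.
pendant –CH2OH on an sp³ backbone C → alcohol.
pendant –CH2OH on an sp³ backbone C → alcohol.
–NO2 on carbon → nitro group.
Distinct types present: alcohol, alkyl halide, amide, arene, nitro, thiol.

6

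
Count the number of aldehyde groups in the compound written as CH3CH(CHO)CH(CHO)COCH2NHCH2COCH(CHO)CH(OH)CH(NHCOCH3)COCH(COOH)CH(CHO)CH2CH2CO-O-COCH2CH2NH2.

pendant –CHO: carbonyl C bonded to C and H → aldehyde.
pendant –CHO: carbonyl C bonded to C and H → aldehyde.
–C(=O)– with carbon on both sides → ketone.
C–N–C with sp³ carbons and no adjacent C=O → amine (secondary).
–C(=O)– with carbon on both sides → ketone.
pendant –CHO: carbonyl C bonded to C and H → aldehyde.
–OH on an sp³ carbon → alcohol (secondary).
pendant –NHC(=O)CH3: N bonded to a carbonyl → amide (not amine).
–C(=O)– with carbon on both sides → ketone.
pendant –COOH: carbonyl C bonded to C and –OH → carboxylic acid.
pendant –CHO: carbonyl C bonded to C and H → aldehyde.
two acyl groups sharing one oxygen, –C(=O)–O–C(=O)– → anhydride.
–NH2 on an sp³ carbon with no adjacent C=O → amine.
Aldehyde appears at: CH(CHO), CH(CHO), CH(CHO), CH(CHO) → 4.

4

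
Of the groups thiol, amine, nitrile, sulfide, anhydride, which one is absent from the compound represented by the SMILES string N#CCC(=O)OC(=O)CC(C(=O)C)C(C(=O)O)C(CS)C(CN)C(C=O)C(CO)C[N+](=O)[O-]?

sulfide

anhydride: present (CH2CO-O-COCH2 — two acyl groups sharing one oxygen, –C(=O)–O–C(=O)– → anhydride).
nitrile: present (N≡C — N≡C–: carbon triple-bonded to nitrogen → nitrile).
thiol: present (CH(CH2SH) — pendant –CH2SH → thiol).
amine: present (CH(CH2NH2) — pendant –CH2NH2: N on sp³ C, no adjacent C=O → amine).
sulfide: no segment matches this pattern.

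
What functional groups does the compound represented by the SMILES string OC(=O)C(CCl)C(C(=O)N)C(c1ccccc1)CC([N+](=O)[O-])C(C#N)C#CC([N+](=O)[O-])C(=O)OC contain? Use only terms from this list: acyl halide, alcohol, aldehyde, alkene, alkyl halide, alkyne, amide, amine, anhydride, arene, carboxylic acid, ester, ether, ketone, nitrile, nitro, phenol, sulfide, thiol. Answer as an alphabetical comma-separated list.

alkyl halide, alkyne, amide, arene, carboxylic acid, ester, nitrile, nitro

–COOH: carbonyl C bonded to –OH and C → carboxylic acid (the –OH is not a separate alcohol).
pendant –CH2X: halogen on sp³ carbon → alkyl halide.
pendant –CONH2: carbonyl C bonded to C and N → amide.
pendant –C6H5: benzene ring → arene.
–NO2 on an sp³ carbon → nitro (the N=O is not a carbonyl).
pendant –C≡N: nitrile.
C≡C triple bond → alkyne.
–NO2 on an sp³ carbon → nitro (the N=O is not a carbonyl).
–C(=O)OCH3: carbonyl C bonded to C and to –OCH3 → ester (not ketone + ether).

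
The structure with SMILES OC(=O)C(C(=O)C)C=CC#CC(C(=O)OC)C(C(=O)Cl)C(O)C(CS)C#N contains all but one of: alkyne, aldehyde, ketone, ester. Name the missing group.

ester: present (CH(COOCH3) — pendant –COOCH3: carbonyl C bonded to C and –OCH3 → ester).
ketone: present (CH(COCH3) — pendant –COCH3: carbonyl C bonded to two carbons → ketone).
alkyne: present (C≡C — C≡C triple bond → alkyne).
aldehyde: absent. In CH(COCH3), the carbonyl carbon is bonded to two carbons, so it is a ketone, not an aldehyde. In HOOC, the carbonyl carbon bears –OH, not –H, so it is a carboxylic acid.

aldehyde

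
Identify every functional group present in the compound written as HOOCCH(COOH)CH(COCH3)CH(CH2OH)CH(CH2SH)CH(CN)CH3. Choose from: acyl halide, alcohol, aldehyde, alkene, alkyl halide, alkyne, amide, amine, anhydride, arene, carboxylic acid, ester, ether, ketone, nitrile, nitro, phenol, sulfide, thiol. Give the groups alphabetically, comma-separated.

alcohol, carboxylic acid, ketone, nitrile, thiol

Working along the chain:
  HOOC: –COOH: carbonyl C bonded to –OH and C → carboxylic acid (the –OH is not a separate alcohol).
  CH(COOH): pendant –COOH: carbonyl C bonded to C and –OH → carboxylic acid.
  CH(COCH3): pendant –COCH3: carbonyl C bonded to two carbons → ketone.
  CH(CH2OH): pendant –CH2OH on an sp³ backbone C → alcohol.
  CH(CH2SH): pendant –CH2SH → thiol.
  CH(CN): pendant –C≡N: nitrile.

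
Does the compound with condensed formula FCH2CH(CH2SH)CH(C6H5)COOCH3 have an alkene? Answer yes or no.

Taking each segment in turn:
  FCH2: halogen on an sp³ carbon → alkyl halide.
  CH(CH2SH): pendant –CH2SH → thiol.
  CH(C6H5): pendant –C6H5: benzene ring → arene.
  COOCH3: –C(=O)OCH3: carbonyl C bonded to C and to –OCH3 → ester (not ketone + ether).
In CH(C6H5), the C=C units are part of an aromatic ring, which is an arene, not an isolated alkene.
The groups actually present are: alkyl halide, arene, ester, thiol.

no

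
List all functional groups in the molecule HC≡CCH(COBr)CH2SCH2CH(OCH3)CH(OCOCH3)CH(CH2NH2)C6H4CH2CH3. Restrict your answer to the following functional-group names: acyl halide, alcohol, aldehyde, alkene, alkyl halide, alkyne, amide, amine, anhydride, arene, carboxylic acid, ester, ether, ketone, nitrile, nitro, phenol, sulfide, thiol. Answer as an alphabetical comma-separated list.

C≡C triple bond → alkyne.
pendant –C(=O)X: carbonyl C bonded to C and halogen → acyl halide.
C–S–C linkage → sulfide (thioether).
pendant –OCH3: C–O–C with sp³ C, no adjacent C=O → ether.
pendant –OC(=O)CH3: an acyloxy group → ester.
pendant –CH2NH2: N on sp³ C, no adjacent C=O → amine.
para-disubstituted benzene ring → arene.

acyl halide, alkyne, amine, arene, ester, ether, sulfide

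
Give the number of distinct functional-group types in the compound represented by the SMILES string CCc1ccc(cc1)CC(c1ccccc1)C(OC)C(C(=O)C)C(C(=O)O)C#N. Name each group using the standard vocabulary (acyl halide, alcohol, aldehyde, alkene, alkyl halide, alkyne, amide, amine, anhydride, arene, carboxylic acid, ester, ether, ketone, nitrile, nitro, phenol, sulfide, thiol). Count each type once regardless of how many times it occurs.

Reading the structure from left to right:
  C6H4: para-disubstituted benzene ring → arene.
  CH(C6H5): pendant –C6H5: benzene ring → arene.
  CH(OCH3): pendant –OCH3: C–O–C with sp³ C, no adjacent C=O → ether.
  CH(COCH3): pendant –COCH3: carbonyl C bonded to two carbons → ketone.
  CH(COOH): pendant –COOH: carbonyl C bonded to C and –OH → carboxylic acid.
  CN: –C≡N: carbon triple-bonded to nitrogen → nitrile.
Distinct types present: arene, carboxylic acid, ether, ketone, nitrile.

5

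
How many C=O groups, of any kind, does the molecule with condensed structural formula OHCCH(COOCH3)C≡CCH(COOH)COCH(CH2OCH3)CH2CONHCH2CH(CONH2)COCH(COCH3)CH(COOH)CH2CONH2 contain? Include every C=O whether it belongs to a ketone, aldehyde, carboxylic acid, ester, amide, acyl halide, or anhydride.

OHC: aldehyde, 1 C=O (running total 1).
CH(COOCH3): ester, 1 C=O (running total 2).
CH(COOH): carboxylic acid, 1 C=O (running total 3).
CO: ketone, 1 C=O (running total 4).
CH2CONHCH2: amide, 1 C=O (running total 5).
CH(CONH2): amide, 1 C=O (running total 6).
CO: ketone, 1 C=O (running total 7).
CH(COCH3): ketone, 1 C=O (running total 8).
CH(COOH): carboxylic acid, 1 C=O (running total 9).
CONH2: amide, 1 C=O (running total 10).

10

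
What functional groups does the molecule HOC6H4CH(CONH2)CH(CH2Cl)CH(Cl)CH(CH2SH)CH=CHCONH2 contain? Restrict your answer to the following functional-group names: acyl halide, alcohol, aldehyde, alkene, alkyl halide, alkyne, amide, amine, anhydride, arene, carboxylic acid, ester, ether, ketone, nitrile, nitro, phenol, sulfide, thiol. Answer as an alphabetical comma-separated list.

Working along the chain:
  HOC6H4: –OH attached directly to an aromatic ring → phenol (not alcohol); the ring itself is an arene.
  CH(CONH2): pendant –CONH2: carbonyl C bonded to C and N → amide.
  CH(CH2Cl): pendant –CH2X: halogen on sp³ carbon → alkyl halide.
  CH(Cl): halogen on an sp³ carbon → alkyl halide.
  CH(CH2SH): pendant –CH2SH → thiol.
  CH=CH: C=C double bond → alkene.
  CONH2: –C(=O)NH2: carbonyl C bonded to C and to N → amide (the N is not a separate amine).

alkene, alkyl halide, amide, arene, phenol, thiol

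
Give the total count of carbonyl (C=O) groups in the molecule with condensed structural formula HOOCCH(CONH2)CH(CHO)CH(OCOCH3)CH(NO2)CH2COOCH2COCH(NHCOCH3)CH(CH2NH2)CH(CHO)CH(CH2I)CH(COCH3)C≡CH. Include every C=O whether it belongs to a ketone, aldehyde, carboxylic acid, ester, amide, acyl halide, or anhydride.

9

HOOC: carboxylic acid, 1 C=O (running total 1).
CH(CONH2): amide, 1 C=O (running total 2).
CH(CHO): aldehyde, 1 C=O (running total 3).
CH(OCOCH3): ester, 1 C=O (running total 4).
CH2COOCH2: ester, 1 C=O (running total 5).
CO: ketone, 1 C=O (running total 6).
CH(NHCOCH3): amide, 1 C=O (running total 7).
CH(CHO): aldehyde, 1 C=O (running total 8).
CH(COCH3): ketone, 1 C=O (running total 9).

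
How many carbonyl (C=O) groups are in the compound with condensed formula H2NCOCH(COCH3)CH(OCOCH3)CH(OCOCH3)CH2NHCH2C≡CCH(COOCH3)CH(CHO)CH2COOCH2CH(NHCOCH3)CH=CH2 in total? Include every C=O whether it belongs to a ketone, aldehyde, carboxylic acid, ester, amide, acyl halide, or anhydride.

8

H2NCO: amide, 1 C=O (running total 1).
CH(COCH3): ketone, 1 C=O (running total 2).
CH(OCOCH3): ester, 1 C=O (running total 3).
CH(OCOCH3): ester, 1 C=O (running total 4).
CH(COOCH3): ester, 1 C=O (running total 5).
CH(CHO): aldehyde, 1 C=O (running total 6).
CH2COOCH2: ester, 1 C=O (running total 7).
CH(NHCOCH3): amide, 1 C=O (running total 8).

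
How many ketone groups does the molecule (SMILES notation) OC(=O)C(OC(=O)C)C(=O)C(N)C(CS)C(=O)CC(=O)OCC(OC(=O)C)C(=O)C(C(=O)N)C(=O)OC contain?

Working along the chain:
  HOOC: –COOH: carbonyl C bonded to –OH and C → carboxylic acid (the –OH is not a separate alcohol).
  CH(OCOCH3): pendant –OC(=O)CH3: an acyloxy group → ester.
  CO: –C(=O)– with carbon on both sides → ketone.
  CH(NH2): –NH2 on an sp³ carbon with no adjacent C=O → amine.
  CH(CH2SH): pendant –CH2SH → thiol.
  CO: –C(=O)– with carbon on both sides → ketone.
  CH2COOCH2: –C(=O)–O–C with C on the carbonyl side → ester.
  CH(OCOCH3): pendant –OC(=O)CH3: an acyloxy group → ester.
  CO: –C(=O)– with carbon on both sides → ketone.
  CH(CONH2): pendant –CONH2: carbonyl C bonded to C and N → amide.
  COOCH3: –C(=O)OCH3: carbonyl C bonded to C and to –OCH3 → ester (not ketone + ether).
Ketone appears at: CO, CO, CO → 3.

3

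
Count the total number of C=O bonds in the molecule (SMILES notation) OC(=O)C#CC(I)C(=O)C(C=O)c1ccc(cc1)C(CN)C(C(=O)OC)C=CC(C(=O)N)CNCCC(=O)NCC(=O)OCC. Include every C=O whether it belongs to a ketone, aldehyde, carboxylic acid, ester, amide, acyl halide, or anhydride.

HOOC: carboxylic acid, 1 C=O (running total 1).
CO: ketone, 1 C=O (running total 2).
CH(CHO): aldehyde, 1 C=O (running total 3).
CH(COOCH3): ester, 1 C=O (running total 4).
CH(CONH2): amide, 1 C=O (running total 5).
CH2CONHCH2: amide, 1 C=O (running total 6).
COOCH2CH3: ester, 1 C=O (running total 7).

7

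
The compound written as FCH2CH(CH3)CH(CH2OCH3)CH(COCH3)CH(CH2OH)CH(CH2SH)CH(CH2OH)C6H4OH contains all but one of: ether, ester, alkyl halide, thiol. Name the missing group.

ester

ether: present (CH(CH2OCH3) — pendant –CH2OCH3: C–O–C linkage → ether).
thiol: present (CH(CH2SH) — pendant –CH2SH → thiol).
alkyl halide: present (FCH2 — halogen on an sp³ carbon → alkyl halide).
ester: no segment matches this pattern.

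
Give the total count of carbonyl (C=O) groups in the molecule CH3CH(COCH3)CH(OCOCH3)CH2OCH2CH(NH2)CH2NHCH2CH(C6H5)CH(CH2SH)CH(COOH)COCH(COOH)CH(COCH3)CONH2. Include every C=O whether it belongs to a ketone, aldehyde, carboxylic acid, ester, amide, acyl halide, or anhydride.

7

CH(COCH3): ketone, 1 C=O (running total 1).
CH(OCOCH3): ester, 1 C=O (running total 2).
CH(COOH): carboxylic acid, 1 C=O (running total 3).
CO: ketone, 1 C=O (running total 4).
CH(COOH): carboxylic acid, 1 C=O (running total 5).
CH(COCH3): ketone, 1 C=O (running total 6).
CONH2: amide, 1 C=O (running total 7).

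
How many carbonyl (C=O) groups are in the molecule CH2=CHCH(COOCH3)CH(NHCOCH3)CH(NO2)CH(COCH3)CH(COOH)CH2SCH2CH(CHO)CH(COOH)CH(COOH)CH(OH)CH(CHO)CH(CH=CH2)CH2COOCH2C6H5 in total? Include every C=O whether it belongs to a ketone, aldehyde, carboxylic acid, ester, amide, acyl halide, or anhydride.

9

CH(COOCH3): ester, 1 C=O (running total 1).
CH(NHCOCH3): amide, 1 C=O (running total 2).
CH(COCH3): ketone, 1 C=O (running total 3).
CH(COOH): carboxylic acid, 1 C=O (running total 4).
CH(CHO): aldehyde, 1 C=O (running total 5).
CH(COOH): carboxylic acid, 1 C=O (running total 6).
CH(COOH): carboxylic acid, 1 C=O (running total 7).
CH(CHO): aldehyde, 1 C=O (running total 8).
CH2COOCH2: ester, 1 C=O (running total 9).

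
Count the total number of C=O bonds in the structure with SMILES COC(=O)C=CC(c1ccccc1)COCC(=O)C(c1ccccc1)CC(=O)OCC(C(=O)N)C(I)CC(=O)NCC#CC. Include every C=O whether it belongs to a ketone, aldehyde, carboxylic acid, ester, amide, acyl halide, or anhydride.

5

CH3OOC: ester, 1 C=O (running total 1).
CO: ketone, 1 C=O (running total 2).
CH2COOCH2: ester, 1 C=O (running total 3).
CH(CONH2): amide, 1 C=O (running total 4).
CH2CONHCH2: amide, 1 C=O (running total 5).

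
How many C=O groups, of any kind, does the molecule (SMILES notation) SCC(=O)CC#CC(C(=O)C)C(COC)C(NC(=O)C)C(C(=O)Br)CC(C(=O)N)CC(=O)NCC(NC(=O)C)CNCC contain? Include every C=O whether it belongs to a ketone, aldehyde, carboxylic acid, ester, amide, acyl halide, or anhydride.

7

CO: ketone, 1 C=O (running total 1).
CH(COCH3): ketone, 1 C=O (running total 2).
CH(NHCOCH3): amide, 1 C=O (running total 3).
CH(COBr): acyl halide, 1 C=O (running total 4).
CH(CONH2): amide, 1 C=O (running total 5).
CH2CONHCH2: amide, 1 C=O (running total 6).
CH(NHCOCH3): amide, 1 C=O (running total 7).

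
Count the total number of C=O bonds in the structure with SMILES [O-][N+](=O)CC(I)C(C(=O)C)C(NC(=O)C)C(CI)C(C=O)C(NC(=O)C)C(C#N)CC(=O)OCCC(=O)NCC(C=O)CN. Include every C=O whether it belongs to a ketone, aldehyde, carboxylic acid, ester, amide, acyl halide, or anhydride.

7

CH(COCH3): ketone, 1 C=O (running total 1).
CH(NHCOCH3): amide, 1 C=O (running total 2).
CH(CHO): aldehyde, 1 C=O (running total 3).
CH(NHCOCH3): amide, 1 C=O (running total 4).
CH2COOCH2: ester, 1 C=O (running total 5).
CH2CONHCH2: amide, 1 C=O (running total 6).
CH(CHO): aldehyde, 1 C=O (running total 7).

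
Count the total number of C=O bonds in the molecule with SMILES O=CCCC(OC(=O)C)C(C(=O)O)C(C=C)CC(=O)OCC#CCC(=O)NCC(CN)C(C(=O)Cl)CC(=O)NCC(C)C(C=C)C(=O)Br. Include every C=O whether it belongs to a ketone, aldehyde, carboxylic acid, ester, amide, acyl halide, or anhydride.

OHC: aldehyde, 1 C=O (running total 1).
CH(OCOCH3): ester, 1 C=O (running total 2).
CH(COOH): carboxylic acid, 1 C=O (running total 3).
CH2COOCH2: ester, 1 C=O (running total 4).
CH2CONHCH2: amide, 1 C=O (running total 5).
CH(COCl): acyl halide, 1 C=O (running total 6).
CH2CONHCH2: amide, 1 C=O (running total 7).
COBr: acyl halide, 1 C=O (running total 8).

8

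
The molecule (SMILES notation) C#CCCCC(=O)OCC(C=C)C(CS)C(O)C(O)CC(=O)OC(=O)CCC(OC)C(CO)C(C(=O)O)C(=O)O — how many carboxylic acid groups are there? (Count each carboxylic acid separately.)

2

Working along the chain:
  HC≡C: C≡C triple bond → alkyne.
  CH2COOCH2: –C(=O)–O–C with C on the carbonyl side → ester.
  CH(CH=CH2): pendant –CH=CH2: C=C double bond → alkene.
  CH(CH2SH): pendant –CH2SH → thiol.
  CH(OH): –OH on an sp³ carbon → alcohol (secondary).
  CH(OH): –OH on an sp³ carbon → alcohol (secondary).
  CH2CO-O-COCH2: two acyl groups sharing one oxygen, –C(=O)–O–C(=O)– → anhydride.
  CH(OCH3): pendant –OCH3: C–O–C with sp³ C, no adjacent C=O → ether.
  CH(CH2OH): pendant –CH2OH on an sp³ backbone C → alcohol.
  CH(COOH): pendant –COOH: carbonyl C bonded to C and –OH → carboxylic acid.
  COOH: –COOH: carbonyl C bonded to –OH and C → carboxylic acid (the –OH is not a separate alcohol).
Carboxylic acid appears at: CH(COOH), COOH → 2.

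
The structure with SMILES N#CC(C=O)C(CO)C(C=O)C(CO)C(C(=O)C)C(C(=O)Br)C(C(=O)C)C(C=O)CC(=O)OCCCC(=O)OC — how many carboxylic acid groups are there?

0

Reading the structure from left to right:
  N≡C: N≡C–: carbon triple-bonded to nitrogen → nitrile.
  CH(CHO): pendant –CHO: carbonyl C bonded to C and H → aldehyde.
  CH(CH2OH): pendant –CH2OH on an sp³ backbone C → alcohol.
  CH(CHO): pendant –CHO: carbonyl C bonded to C and H → aldehyde.
  CH(CH2OH): pendant –CH2OH on an sp³ backbone C → alcohol.
  CH(COCH3): pendant –COCH3: carbonyl C bonded to two carbons → ketone.
  CH(COBr): pendant –C(=O)X: carbonyl C bonded to C and halogen → acyl halide.
  CH(COCH3): pendant –COCH3: carbonyl C bonded to two carbons → ketone.
  CH(CHO): pendant –CHO: carbonyl C bonded to C and H → aldehyde.
  CH2COOCH2: –C(=O)–O–C with C on the carbonyl side → ester.
  COOCH3: –C(=O)OCH3: carbonyl C bonded to C and to –OCH3 → ester (not ketone + ether).
No segment is a carboxylic acid: CH(CHO) is aldehyde, not carboxylic acid; CH(CH2OH) is alcohol, not carboxylic acid; CH(CHO) is aldehyde, not carboxylic acid. → 0.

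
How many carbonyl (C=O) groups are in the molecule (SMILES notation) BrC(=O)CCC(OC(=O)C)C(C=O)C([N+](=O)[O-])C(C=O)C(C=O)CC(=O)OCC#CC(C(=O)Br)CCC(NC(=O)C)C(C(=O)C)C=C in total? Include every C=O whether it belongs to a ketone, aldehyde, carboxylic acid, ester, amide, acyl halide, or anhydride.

BrCO: acyl halide, 1 C=O (running total 1).
CH(OCOCH3): ester, 1 C=O (running total 2).
CH(CHO): aldehyde, 1 C=O (running total 3).
CH(CHO): aldehyde, 1 C=O (running total 4).
CH(CHO): aldehyde, 1 C=O (running total 5).
CH2COOCH2: ester, 1 C=O (running total 6).
CH(COBr): acyl halide, 1 C=O (running total 7).
CH(NHCOCH3): amide, 1 C=O (running total 8).
CH(COCH3): ketone, 1 C=O (running total 9).

9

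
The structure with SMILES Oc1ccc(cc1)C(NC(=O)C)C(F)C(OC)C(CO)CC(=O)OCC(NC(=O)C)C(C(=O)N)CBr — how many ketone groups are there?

0

Taking each segment in turn:
  HOC6H4: –OH attached directly to an aromatic ring → phenol (not alcohol); the ring itself is an arene.
  CH(NHCOCH3): pendant –NHC(=O)CH3: N bonded to a carbonyl → amide (not amine).
  CH(F): halogen on an sp³ carbon → alkyl halide.
  CH(OCH3): pendant –OCH3: C–O–C with sp³ C, no adjacent C=O → ether.
  CH(CH2OH): pendant –CH2OH on an sp³ backbone C → alcohol.
  CH2COOCH2: –C(=O)–O–C with C on the carbonyl side → ester.
  CH(NHCOCH3): pendant –NHC(=O)CH3: N bonded to a carbonyl → amide (not amine).
  CH(CONH2): pendant –CONH2: carbonyl C bonded to C and N → amide.
  CH2Br: halogen on an sp³ carbon → alkyl halide.
No segment is a ketone: CH(NHCOCH3) is amide, not ketone; CH2COOCH2 is ester, not ketone; CH(NHCOCH3) is amide, not ketone. → 0.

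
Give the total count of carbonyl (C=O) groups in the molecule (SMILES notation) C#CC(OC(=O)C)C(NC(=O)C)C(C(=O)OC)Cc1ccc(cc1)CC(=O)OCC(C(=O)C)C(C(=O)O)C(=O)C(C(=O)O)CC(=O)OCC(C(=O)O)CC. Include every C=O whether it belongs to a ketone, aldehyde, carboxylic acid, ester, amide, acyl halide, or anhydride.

CH(OCOCH3): ester, 1 C=O (running total 1).
CH(NHCOCH3): amide, 1 C=O (running total 2).
CH(COOCH3): ester, 1 C=O (running total 3).
CH2COOCH2: ester, 1 C=O (running total 4).
CH(COCH3): ketone, 1 C=O (running total 5).
CH(COOH): carboxylic acid, 1 C=O (running total 6).
CO: ketone, 1 C=O (running total 7).
CH(COOH): carboxylic acid, 1 C=O (running total 8).
CH2COOCH2: ester, 1 C=O (running total 9).
CH(COOH): carboxylic acid, 1 C=O (running total 10).

10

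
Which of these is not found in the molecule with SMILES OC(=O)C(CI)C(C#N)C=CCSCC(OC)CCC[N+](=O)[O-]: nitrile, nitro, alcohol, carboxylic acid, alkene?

alcohol

alkene: present (CH=CH — C=C double bond → alkene).
carboxylic acid: present (HOOC — –COOH: carbonyl C bonded to –OH and C → carboxylic acid (the –OH is not a separate alcohol)).
nitrile: present (CH(CN) — pendant –C≡N: nitrile).
nitro: present (CH2NO2 — –NO2 on carbon → nitro group).
alcohol: absent. In HOOC, the –OH sits on a carbonyl carbon, making it part of a carboxylic acid, not an alcohol.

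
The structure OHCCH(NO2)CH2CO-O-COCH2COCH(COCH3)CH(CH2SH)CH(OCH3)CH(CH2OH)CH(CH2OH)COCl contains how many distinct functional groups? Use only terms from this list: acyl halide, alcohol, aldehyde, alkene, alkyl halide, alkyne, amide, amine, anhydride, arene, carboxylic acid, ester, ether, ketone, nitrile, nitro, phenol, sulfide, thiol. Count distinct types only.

8

terminal –CHO: carbonyl C bonded to H and C → aldehyde.
–NO2 on an sp³ carbon → nitro (the N=O is not a carbonyl).
two acyl groups sharing one oxygen, –C(=O)–O–C(=O)– → anhydride.
–C(=O)– with carbon on both sides → ketone.
pendant –COCH3: carbonyl C bonded to two carbons → ketone.
pendant –CH2SH → thiol.
pendant –OCH3: C–O–C with sp³ C, no adjacent C=O → ether.
pendant –CH2OH on an sp³ backbone C → alcohol.
pendant –CH2OH on an sp³ backbone C → alcohol.
–C(=O)Cl: carbonyl C bonded to C and to a halogen → acyl halide (not alkyl halide).
Distinct types present: acyl halide, alcohol, aldehyde, anhydride, ether, ketone, nitro, thiol.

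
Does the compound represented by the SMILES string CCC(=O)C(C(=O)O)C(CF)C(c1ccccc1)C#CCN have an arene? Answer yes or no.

Reading the structure from left to right:
  CO: –C(=O)– with carbon on both sides → ketone.
  CH(COOH): pendant –COOH: carbonyl C bonded to C and –OH → carboxylic acid.
  CH(CH2F): pendant –CH2X: halogen on sp³ carbon → alkyl halide.
  CH(C6H5): pendant –C6H5: benzene ring → arene.
  C≡C: C≡C triple bond → alkyne.
  CH2NH2: –NH2 on an sp³ carbon with no adjacent C=O → amine.
The CH(C6H5) segment supplies the arene: pendant –C6H5: benzene ring → arene.

yes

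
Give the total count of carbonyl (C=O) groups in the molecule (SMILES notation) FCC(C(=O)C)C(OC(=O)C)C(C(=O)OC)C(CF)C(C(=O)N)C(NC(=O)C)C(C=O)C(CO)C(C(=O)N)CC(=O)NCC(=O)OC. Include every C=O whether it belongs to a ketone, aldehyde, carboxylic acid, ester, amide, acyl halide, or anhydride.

CH(COCH3): ketone, 1 C=O (running total 1).
CH(OCOCH3): ester, 1 C=O (running total 2).
CH(COOCH3): ester, 1 C=O (running total 3).
CH(CONH2): amide, 1 C=O (running total 4).
CH(NHCOCH3): amide, 1 C=O (running total 5).
CH(CHO): aldehyde, 1 C=O (running total 6).
CH(CONH2): amide, 1 C=O (running total 7).
CH2CONHCH2: amide, 1 C=O (running total 8).
COOCH3: ester, 1 C=O (running total 9).

9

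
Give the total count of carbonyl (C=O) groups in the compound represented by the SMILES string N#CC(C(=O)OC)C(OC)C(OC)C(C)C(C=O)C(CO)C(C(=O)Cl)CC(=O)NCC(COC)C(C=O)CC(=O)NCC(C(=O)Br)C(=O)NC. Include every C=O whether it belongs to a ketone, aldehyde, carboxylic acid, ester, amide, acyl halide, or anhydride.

CH(COOCH3): ester, 1 C=O (running total 1).
CH(CHO): aldehyde, 1 C=O (running total 2).
CH(COCl): acyl halide, 1 C=O (running total 3).
CH2CONHCH2: amide, 1 C=O (running total 4).
CH(CHO): aldehyde, 1 C=O (running total 5).
CH2CONHCH2: amide, 1 C=O (running total 6).
CH(COBr): acyl halide, 1 C=O (running total 7).
CONHCH3: amide, 1 C=O (running total 8).

8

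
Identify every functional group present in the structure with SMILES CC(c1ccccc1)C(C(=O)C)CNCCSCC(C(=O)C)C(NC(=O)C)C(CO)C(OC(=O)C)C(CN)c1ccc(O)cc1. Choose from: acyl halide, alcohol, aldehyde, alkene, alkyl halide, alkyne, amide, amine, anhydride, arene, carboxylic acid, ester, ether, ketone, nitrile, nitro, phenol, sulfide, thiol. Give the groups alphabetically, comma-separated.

alcohol, amide, amine, arene, ester, ketone, phenol, sulfide

Reading the structure from left to right:
  CH(C6H5): pendant –C6H5: benzene ring → arene.
  CH(COCH3): pendant –COCH3: carbonyl C bonded to two carbons → ketone.
  CH2NHCH2: C–N–C with sp³ carbons and no adjacent C=O → amine (secondary).
  CH2SCH2: C–S–C linkage → sulfide (thioether).
  CH(COCH3): pendant –COCH3: carbonyl C bonded to two carbons → ketone.
  CH(NHCOCH3): pendant –NHC(=O)CH3: N bonded to a carbonyl → amide (not amine).
  CH(CH2OH): pendant –CH2OH on an sp³ backbone C → alcohol.
  CH(OCOCH3): pendant –OC(=O)CH3: an acyloxy group → ester.
  CH(CH2NH2): pendant –CH2NH2: N on sp³ C, no adjacent C=O → amine.
  C6H4OH: –OH attached directly to an aromatic ring → phenol (not alcohol); the ring itself is an arene.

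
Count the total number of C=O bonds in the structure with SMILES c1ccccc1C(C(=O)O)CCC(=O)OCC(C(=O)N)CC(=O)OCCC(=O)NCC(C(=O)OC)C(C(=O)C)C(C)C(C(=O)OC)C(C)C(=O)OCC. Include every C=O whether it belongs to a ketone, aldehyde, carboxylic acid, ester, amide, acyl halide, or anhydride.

CH(COOH): carboxylic acid, 1 C=O (running total 1).
CH2COOCH2: ester, 1 C=O (running total 2).
CH(CONH2): amide, 1 C=O (running total 3).
CH2COOCH2: ester, 1 C=O (running total 4).
CH2CONHCH2: amide, 1 C=O (running total 5).
CH(COOCH3): ester, 1 C=O (running total 6).
CH(COCH3): ketone, 1 C=O (running total 7).
CH(COOCH3): ester, 1 C=O (running total 8).
COOCH2CH3: ester, 1 C=O (running total 9).

9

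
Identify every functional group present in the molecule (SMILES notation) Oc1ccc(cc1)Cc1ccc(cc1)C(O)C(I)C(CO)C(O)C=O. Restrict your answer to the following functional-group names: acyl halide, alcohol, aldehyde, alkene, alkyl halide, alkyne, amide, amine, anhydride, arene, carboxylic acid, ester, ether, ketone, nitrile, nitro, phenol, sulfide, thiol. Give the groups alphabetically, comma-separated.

Working along the chain:
  HOC6H4: –OH attached directly to an aromatic ring → phenol (not alcohol); the ring itself is an arene.
  C6H4: para-disubstituted benzene ring → arene.
  CH(OH): –OH on an sp³ carbon → alcohol (secondary).
  CH(I): halogen on an sp³ carbon → alkyl halide.
  CH(CH2OH): pendant –CH2OH on an sp³ backbone C → alcohol.
  CH(OH): –OH on an sp³ carbon → alcohol (secondary).
  CHO: terminal –CHO: carbonyl C bonded to H and C → aldehyde.

alcohol, aldehyde, alkyl halide, arene, phenol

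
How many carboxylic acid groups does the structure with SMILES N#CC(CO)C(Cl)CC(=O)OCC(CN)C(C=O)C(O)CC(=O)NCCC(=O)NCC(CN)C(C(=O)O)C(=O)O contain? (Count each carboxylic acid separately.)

N≡C–: carbon triple-bonded to nitrogen → nitrile.
pendant –CH2OH on an sp³ backbone C → alcohol.
halogen on an sp³ carbon → alkyl halide.
–C(=O)–O–C with C on the carbonyl side → ester.
pendant –CH2NH2: N on sp³ C, no adjacent C=O → amine.
pendant –CHO: carbonyl C bonded to C and H → aldehyde.
–OH on an sp³ carbon → alcohol (secondary).
–C(=O)–N– linkage → amide (the N is not an amine).
–C(=O)–N– linkage → amide (the N is not an amine).
pendant –CH2NH2: N on sp³ C, no adjacent C=O → amine.
pendant –COOH: carbonyl C bonded to C and –OH → carboxylic acid.
–COOH: carbonyl C bonded to –OH and C → carboxylic acid (the –OH is not a separate alcohol).
Carboxylic acid appears at: CH(COOH), COOH → 2.

2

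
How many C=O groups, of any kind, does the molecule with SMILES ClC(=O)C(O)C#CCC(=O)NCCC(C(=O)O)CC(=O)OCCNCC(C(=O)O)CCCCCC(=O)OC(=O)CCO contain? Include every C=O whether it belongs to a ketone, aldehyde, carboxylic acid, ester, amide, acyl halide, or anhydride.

ClCO: acyl halide, 1 C=O (running total 1).
CH2CONHCH2: amide, 1 C=O (running total 2).
CH(COOH): carboxylic acid, 1 C=O (running total 3).
CH2COOCH2: ester, 1 C=O (running total 4).
CH(COOH): carboxylic acid, 1 C=O (running total 5).
CH2CO-O-COCH2: anhydride, 2 C=O (running total 7).

7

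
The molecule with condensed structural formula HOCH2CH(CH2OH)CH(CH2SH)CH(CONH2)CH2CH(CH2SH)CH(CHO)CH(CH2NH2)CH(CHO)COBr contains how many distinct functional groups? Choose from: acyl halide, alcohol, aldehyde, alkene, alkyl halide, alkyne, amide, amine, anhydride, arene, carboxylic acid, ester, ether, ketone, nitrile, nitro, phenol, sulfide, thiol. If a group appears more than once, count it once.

6

HO– on an sp³ carbon → alcohol.
pendant –CH2OH on an sp³ backbone C → alcohol.
pendant –CH2SH → thiol.
pendant –CONH2: carbonyl C bonded to C and N → amide.
pendant –CH2SH → thiol.
pendant –CHO: carbonyl C bonded to C and H → aldehyde.
pendant –CH2NH2: N on sp³ C, no adjacent C=O → amine.
pendant –CHO: carbonyl C bonded to C and H → aldehyde.
–C(=O)Br: carbonyl C bonded to C and to a halogen → acyl halide (not alkyl halide).
Distinct types present: acyl halide, alcohol, aldehyde, amide, amine, thiol.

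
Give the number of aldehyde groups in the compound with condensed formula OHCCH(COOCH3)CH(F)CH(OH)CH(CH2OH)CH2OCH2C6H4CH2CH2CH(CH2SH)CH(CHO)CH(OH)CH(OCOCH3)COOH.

terminal –CHO: carbonyl C bonded to H and C → aldehyde.
pendant –COOCH3: carbonyl C bonded to C and –OCH3 → ester.
halogen on an sp³ carbon → alkyl halide.
–OH on an sp³ carbon → alcohol (secondary).
pendant –CH2OH on an sp³ backbone C → alcohol.
C–O–C with sp³ carbons on both sides and no adjacent C=O → ether.
para-disubstituted benzene ring → arene.
pendant –CH2SH → thiol.
pendant –CHO: carbonyl C bonded to C and H → aldehyde.
–OH on an sp³ carbon → alcohol (secondary).
pendant –OC(=O)CH3: an acyloxy group → ester.
–COOH: carbonyl C bonded to –OH and C → carboxylic acid (the –OH is not a separate alcohol).
Aldehyde appears at: OHC, CH(CHO) → 2.

2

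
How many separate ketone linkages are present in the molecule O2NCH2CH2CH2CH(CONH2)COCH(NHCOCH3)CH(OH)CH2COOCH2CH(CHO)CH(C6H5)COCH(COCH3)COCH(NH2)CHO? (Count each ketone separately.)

–NO2 on carbon → nitro group.
pendant –CONH2: carbonyl C bonded to C and N → amide.
–C(=O)– with carbon on both sides → ketone.
pendant –NHC(=O)CH3: N bonded to a carbonyl → amide (not amine).
–OH on an sp³ carbon → alcohol (secondary).
–C(=O)–O–C with C on the carbonyl side → ester.
pendant –CHO: carbonyl C bonded to C and H → aldehyde.
pendant –C6H5: benzene ring → arene.
–C(=O)– with carbon on both sides → ketone.
pendant –COCH3: carbonyl C bonded to two carbons → ketone.
–C(=O)– with carbon on both sides → ketone.
–NH2 on an sp³ carbon with no adjacent C=O → amine.
terminal –CHO: carbonyl C bonded to H and C → aldehyde.
Ketone appears at: CO, CO, CH(COCH3), CO → 4.

4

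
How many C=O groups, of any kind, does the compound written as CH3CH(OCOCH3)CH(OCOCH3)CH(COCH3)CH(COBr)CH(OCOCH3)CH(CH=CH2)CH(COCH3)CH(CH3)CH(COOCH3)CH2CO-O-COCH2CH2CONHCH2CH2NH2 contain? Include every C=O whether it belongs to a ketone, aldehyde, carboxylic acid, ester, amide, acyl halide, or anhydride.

10

CH(OCOCH3): ester, 1 C=O (running total 1).
CH(OCOCH3): ester, 1 C=O (running total 2).
CH(COCH3): ketone, 1 C=O (running total 3).
CH(COBr): acyl halide, 1 C=O (running total 4).
CH(OCOCH3): ester, 1 C=O (running total 5).
CH(COCH3): ketone, 1 C=O (running total 6).
CH(COOCH3): ester, 1 C=O (running total 7).
CH2CO-O-COCH2: anhydride, 2 C=O (running total 9).
CH2CONHCH2: amide, 1 C=O (running total 10).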